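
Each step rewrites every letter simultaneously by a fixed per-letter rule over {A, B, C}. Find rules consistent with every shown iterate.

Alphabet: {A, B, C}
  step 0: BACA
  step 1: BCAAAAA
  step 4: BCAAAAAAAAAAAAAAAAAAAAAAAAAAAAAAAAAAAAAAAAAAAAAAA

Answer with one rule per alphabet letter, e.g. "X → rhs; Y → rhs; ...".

A->AA, B->BC, C->A

  step 0 ⇒ step 1: BACA ⇒ BC·AA·A·AA
    A ↦ AA
    B ↦ BC
    C ↦ A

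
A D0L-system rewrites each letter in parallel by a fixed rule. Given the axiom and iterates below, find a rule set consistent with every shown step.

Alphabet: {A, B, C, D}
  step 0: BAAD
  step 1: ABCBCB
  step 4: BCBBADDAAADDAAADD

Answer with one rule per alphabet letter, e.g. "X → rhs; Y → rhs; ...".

  step 0 ⇒ step 1: BAAD ⇒ A·BC·BC·B
    A ↦ BC
    B ↦ A
    D ↦ B
    C ↦ DD  (constrained at step 1)

A->BC, B->A, C->DD, D->B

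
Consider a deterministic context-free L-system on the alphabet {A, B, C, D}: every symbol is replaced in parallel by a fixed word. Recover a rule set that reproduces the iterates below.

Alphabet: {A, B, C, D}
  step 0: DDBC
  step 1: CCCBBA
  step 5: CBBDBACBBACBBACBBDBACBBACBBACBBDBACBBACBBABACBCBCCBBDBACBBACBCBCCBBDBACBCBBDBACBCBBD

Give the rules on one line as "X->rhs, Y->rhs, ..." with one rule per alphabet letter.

  step 0 ⇒ step 1: DDBC ⇒ C·C·CB·BA
    B ↦ CB
    C ↦ BA
    D ↦ C
    A ↦ BD  (constrained at step 1)

A->BD, B->CB, C->BA, D->C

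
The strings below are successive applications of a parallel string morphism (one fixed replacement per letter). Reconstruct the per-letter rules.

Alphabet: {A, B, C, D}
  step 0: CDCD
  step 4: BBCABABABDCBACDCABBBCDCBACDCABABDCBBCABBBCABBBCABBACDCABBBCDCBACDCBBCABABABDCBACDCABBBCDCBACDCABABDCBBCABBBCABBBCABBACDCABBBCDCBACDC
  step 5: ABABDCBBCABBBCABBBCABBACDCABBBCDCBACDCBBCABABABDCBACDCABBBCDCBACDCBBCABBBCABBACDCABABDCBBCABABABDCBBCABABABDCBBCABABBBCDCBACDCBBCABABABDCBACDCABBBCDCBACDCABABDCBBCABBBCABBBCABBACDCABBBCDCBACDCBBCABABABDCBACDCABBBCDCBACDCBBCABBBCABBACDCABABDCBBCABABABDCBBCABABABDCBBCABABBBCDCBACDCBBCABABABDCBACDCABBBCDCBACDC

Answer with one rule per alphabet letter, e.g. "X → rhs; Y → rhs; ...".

  step 4 ⇒ step 5: BBCABABABDCBACDCABBBCDCBACDCABABDCBBCABBBCABBBCABBACDCABBBCDCBACDCBBCABABABDCBACDCABBBCDCBACDCABABDCBBCABBBCABBBCABBACDCABBBCDCBACDC ⇒ AB·AB·DC·BBC·AB·BBC·AB·BBC·AB·BAC·DC·AB·BBC·DC·BAC·DC·BBC·AB·AB·AB·DC·BAC·DC·AB·BBC·DC·BAC·DC·BBC·AB·BBC·AB·BAC·DC·AB·AB·DC·BBC·AB·AB·AB·DC·BBC·AB·AB·AB·DC·BBC·AB·AB·BBC·DC·BAC·DC·BBC·AB·AB·AB·DC·BAC·DC·AB·BBC·DC·BAC·DC·AB·AB·DC·BBC·AB·BBC·AB·BBC·AB·BAC·DC·AB·BBC·DC·BAC·DC·BBC·AB·AB·AB·DC·BAC·DC·AB·BBC·DC·BAC·DC·BBC·AB·BBC·AB·BAC·DC·AB·AB·DC·BBC·AB·AB·AB·DC·BBC·AB·AB·AB·DC·BBC·AB·AB·BBC·DC·BAC·DC·BBC·AB·AB·AB·DC·BAC·DC·AB·BBC·DC·BAC·DC
    A ↦ BBC
    B ↦ AB
    C ↦ DC
    D ↦ BAC

A->BBC, B->AB, C->DC, D->BAC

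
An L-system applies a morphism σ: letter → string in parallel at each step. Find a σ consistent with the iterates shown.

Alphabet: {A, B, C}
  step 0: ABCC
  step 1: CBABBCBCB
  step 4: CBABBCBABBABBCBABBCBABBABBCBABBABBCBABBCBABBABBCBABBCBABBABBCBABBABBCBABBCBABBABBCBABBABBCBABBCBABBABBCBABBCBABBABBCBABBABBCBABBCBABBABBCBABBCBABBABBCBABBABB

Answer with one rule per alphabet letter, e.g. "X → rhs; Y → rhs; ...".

A->CB, B->ABB, C->CB

  step 0 ⇒ step 1: ABCC ⇒ CB·ABB·CB·CB
    A ↦ CB
    B ↦ ABB
    C ↦ CB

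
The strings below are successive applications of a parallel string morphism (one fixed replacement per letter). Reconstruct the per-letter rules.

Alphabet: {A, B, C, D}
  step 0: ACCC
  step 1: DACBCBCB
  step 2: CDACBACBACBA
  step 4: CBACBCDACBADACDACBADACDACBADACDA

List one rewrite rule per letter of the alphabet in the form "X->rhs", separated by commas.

A->DA, B->A, C->CB, D->C

  step 1 ⇒ step 2: DACBCBCB ⇒ C·DA·CB·A·CB·A·CB·A
    A ↦ DA
    B ↦ A
    C ↦ CB
    D ↦ C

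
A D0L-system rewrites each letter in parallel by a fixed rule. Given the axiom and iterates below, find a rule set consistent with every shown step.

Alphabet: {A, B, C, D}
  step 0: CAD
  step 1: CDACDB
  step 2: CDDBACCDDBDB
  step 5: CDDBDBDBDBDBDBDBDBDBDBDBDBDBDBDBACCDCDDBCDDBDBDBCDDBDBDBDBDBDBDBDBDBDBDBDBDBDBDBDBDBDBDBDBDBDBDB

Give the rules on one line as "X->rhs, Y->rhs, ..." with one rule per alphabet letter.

  step 1 ⇒ step 2: CDACDB ⇒ CD·DB·AC·CD·DB·DB
    A ↦ AC
    B ↦ DB
    C ↦ CD
    D ↦ DB

A->AC, B->DB, C->CD, D->DB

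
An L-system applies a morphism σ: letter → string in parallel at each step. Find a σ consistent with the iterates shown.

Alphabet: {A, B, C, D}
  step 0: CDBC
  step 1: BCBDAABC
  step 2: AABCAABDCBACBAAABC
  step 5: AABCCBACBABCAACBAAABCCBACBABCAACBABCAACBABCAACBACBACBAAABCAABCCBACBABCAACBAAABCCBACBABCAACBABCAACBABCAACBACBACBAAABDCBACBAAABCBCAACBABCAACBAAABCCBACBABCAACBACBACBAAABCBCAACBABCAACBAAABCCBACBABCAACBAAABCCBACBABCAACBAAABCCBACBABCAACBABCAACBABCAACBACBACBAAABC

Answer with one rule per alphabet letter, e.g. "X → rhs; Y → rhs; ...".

  step 1 ⇒ step 2: BCBDAABC ⇒ AA·BC·AA·BD·CBA·CBA·AA·BC
    A ↦ CBA
    B ↦ AA
    C ↦ BC
    D ↦ BD

A->CBA, B->AA, C->BC, D->BD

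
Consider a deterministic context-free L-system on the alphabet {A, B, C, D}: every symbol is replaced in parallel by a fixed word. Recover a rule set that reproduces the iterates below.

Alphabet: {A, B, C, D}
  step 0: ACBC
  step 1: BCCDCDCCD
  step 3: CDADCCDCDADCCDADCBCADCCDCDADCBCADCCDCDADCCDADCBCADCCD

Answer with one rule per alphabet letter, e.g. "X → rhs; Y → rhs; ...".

  step 0 ⇒ step 1: ACBC ⇒ BC·CD·CDC·CD
    A ↦ BC
    B ↦ CDC
    C ↦ CD
    D ↦ ADC  (constrained at step 1)

A->BC, B->CDC, C->CD, D->ADC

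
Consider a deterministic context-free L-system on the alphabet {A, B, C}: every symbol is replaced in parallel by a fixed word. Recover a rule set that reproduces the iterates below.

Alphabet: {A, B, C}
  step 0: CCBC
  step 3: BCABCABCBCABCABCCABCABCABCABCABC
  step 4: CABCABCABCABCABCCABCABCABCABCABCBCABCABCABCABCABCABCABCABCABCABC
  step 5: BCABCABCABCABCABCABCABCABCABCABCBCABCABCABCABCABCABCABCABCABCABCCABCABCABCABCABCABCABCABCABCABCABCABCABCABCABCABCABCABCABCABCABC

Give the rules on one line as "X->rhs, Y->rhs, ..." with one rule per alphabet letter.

A->AB, B->CA, C->BC

  step 4 ⇒ step 5: CABCABCABCABCABCCABCABCABCABCABCBCABCABCABCABCABCABCABCABCABCABC ⇒ BC·AB·CA·BC·AB·CA·BC·AB·CA·BC·AB·CA·BC·AB·CA·BC·BC·AB·CA·BC·AB·CA·BC·AB·CA·BC·AB·CA·BC·AB·CA·BC·CA·BC·AB·CA·BC·AB·CA·BC·AB·CA·BC·AB·CA·BC·AB·CA·BC·AB·CA·BC·AB·CA·BC·AB·CA·BC·AB·CA·BC·AB·CA·BC
    A ↦ AB
    B ↦ CA
    C ↦ BC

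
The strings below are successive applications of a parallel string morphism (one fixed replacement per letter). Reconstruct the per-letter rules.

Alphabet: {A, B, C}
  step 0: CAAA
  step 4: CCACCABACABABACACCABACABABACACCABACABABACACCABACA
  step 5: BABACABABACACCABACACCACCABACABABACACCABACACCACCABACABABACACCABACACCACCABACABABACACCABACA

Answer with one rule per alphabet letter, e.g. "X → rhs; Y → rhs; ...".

  step 4 ⇒ step 5: CCACCABACABABACACCABACABABACACCABACABABACACCABACA ⇒ BA·BA·CA·BA·BA·CA·C·CA·BA·CA·C·CA·C·CA·BA·CA·BA·BA·CA·C·CA·BA·CA·C·CA·C·CA·BA·CA·BA·BA·CA·C·CA·BA·CA·C·CA·C·CA·BA·CA·BA·BA·CA·C·CA·BA·CA
    A ↦ CA
    B ↦ C
    C ↦ BA

A->CA, B->C, C->BA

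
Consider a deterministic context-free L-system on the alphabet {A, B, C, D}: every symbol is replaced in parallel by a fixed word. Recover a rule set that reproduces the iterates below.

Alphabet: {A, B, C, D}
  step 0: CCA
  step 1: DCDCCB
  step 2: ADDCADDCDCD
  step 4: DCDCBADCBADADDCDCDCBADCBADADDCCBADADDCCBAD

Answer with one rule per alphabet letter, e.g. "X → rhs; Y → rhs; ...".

  step 1 ⇒ step 2: DCDCCB ⇒ AD·DC·AD·DC·DC·D
    B ↦ D
    C ↦ DC
    D ↦ AD
  step 0 ⇒ step 1: CCA ⇒ DC·DC·CB
    A ↦ CB

A->CB, B->D, C->DC, D->AD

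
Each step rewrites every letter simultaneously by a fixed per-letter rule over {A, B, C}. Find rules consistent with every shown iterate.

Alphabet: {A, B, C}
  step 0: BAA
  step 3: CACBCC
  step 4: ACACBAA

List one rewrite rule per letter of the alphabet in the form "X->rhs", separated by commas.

A->C, B->CB, C->A

  step 3 ⇒ step 4: CACBCC ⇒ A·C·A·CB·A·A
    A ↦ C
    B ↦ CB
    C ↦ A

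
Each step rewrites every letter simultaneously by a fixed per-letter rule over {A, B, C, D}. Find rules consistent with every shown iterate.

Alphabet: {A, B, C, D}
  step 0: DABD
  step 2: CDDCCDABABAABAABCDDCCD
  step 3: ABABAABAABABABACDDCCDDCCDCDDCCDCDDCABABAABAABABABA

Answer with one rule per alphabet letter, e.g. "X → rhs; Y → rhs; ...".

A->CD, B->DC, C->AB, D->ABA

  step 2 ⇒ step 3: CDDCCDABABAABAABCDDCCD ⇒ AB·ABA·ABA·AB·AB·ABA·CD·DC·CD·DC·CD·CD·DC·CD·CD·DC·AB·ABA·ABA·AB·AB·ABA
    A ↦ CD
    B ↦ DC
    C ↦ AB
    D ↦ ABA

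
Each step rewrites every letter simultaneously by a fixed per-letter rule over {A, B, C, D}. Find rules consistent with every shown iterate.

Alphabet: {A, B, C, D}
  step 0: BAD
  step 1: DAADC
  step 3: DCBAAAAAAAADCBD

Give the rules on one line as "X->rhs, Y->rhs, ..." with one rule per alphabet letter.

A->AA, B->D, C->B, D->DC

  step 0 ⇒ step 1: BAD ⇒ D·AA·DC
    A ↦ AA
    B ↦ D
    D ↦ DC
    C ↦ B  (constrained at step 1)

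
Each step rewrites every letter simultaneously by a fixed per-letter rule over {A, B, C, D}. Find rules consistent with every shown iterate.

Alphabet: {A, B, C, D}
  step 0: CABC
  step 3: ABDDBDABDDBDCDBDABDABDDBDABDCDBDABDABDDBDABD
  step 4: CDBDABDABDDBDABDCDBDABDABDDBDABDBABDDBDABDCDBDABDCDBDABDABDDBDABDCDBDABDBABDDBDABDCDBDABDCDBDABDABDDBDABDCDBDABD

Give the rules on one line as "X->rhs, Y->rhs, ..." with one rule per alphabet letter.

A->C, B->DBD, C->B, D->ABD

  step 3 ⇒ step 4: ABDDBDABDDBDCDBDABDABDDBDABDCDBDABDABDDBDABD ⇒ C·DBD·ABD·ABD·DBD·ABD·C·DBD·ABD·ABD·DBD·ABD·B·ABD·DBD·ABD·C·DBD·ABD·C·DBD·ABD·ABD·DBD·ABD·C·DBD·ABD·B·ABD·DBD·ABD·C·DBD·ABD·C·DBD·ABD·ABD·DBD·ABD·C·DBD·ABD
    A ↦ C
    B ↦ DBD
    C ↦ B
    D ↦ ABD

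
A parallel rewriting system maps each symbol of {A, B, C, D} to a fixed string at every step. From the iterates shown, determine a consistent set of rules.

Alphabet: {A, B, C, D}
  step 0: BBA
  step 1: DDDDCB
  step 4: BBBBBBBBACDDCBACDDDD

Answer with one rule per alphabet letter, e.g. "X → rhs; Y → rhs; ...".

A->CB, B->DD, C->AC, D->B

  step 0 ⇒ step 1: BBA ⇒ DD·DD·CB
    A ↦ CB
    B ↦ DD
    C ↦ AC  (constrained at step 1)
    D ↦ B  (constrained at step 1)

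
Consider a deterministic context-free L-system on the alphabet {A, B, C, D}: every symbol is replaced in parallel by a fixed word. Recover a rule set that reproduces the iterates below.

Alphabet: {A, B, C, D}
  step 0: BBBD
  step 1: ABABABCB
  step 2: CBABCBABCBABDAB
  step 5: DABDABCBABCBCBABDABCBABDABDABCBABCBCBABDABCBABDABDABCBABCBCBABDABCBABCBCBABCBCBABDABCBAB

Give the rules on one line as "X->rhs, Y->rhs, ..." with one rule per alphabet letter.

A->CB, B->AB, C->D, D->CB

  step 1 ⇒ step 2: ABABABCB ⇒ CB·AB·CB·AB·CB·AB·D·AB
    A ↦ CB
    B ↦ AB
    C ↦ D
  step 0 ⇒ step 1: BBBD ⇒ AB·AB·AB·CB
    D ↦ CB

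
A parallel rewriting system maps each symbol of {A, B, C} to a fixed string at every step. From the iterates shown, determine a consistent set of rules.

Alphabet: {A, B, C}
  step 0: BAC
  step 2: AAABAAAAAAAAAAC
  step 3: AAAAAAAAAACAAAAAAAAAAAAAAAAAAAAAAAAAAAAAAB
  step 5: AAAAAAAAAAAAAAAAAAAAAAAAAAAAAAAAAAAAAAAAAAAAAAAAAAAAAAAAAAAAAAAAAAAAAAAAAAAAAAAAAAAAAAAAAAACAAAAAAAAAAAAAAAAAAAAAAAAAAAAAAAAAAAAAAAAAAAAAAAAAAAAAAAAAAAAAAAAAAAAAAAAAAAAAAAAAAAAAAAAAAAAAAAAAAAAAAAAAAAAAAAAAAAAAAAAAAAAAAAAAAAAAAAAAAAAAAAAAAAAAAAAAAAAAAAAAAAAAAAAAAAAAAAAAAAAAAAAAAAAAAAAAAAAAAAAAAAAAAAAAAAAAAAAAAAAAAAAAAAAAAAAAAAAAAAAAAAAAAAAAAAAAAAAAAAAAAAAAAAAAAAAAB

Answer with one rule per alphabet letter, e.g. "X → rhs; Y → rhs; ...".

A->AAA, B->AC, C->B

  step 2 ⇒ step 3: AAABAAAAAAAAAAC ⇒ AAA·AAA·AAA·AC·AAA·AAA·AAA·AAA·AAA·AAA·AAA·AAA·AAA·AAA·B
    A ↦ AAA
    B ↦ AC
    C ↦ B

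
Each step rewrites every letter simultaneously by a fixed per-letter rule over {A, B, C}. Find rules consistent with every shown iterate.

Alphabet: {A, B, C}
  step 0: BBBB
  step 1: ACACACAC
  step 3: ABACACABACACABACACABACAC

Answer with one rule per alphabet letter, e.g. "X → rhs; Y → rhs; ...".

  step 0 ⇒ step 1: BBBB ⇒ AC·AC·AC·AC
    B ↦ AC
    A ↦ AB  (constrained at step 1)
    C ↦ B  (constrained at step 1)

A->AB, B->AC, C->B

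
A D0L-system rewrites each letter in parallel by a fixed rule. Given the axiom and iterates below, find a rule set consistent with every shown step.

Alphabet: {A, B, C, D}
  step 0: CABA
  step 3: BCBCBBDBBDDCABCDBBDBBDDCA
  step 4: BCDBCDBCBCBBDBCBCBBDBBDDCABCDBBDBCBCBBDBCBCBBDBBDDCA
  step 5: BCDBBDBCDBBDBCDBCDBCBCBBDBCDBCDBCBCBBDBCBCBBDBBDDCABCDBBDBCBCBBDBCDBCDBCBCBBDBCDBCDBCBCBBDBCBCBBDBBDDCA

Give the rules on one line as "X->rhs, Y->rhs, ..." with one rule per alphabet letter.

  step 4 ⇒ step 5: BCDBCDBCBCBBDBCBCBBDBBDDCABCDBBDBCBCBBDBCBCBBDBBDDCA ⇒ BC·D·BBD·BC·D·BBD·BC·D·BC·D·BC·BC·BBD·BC·D·BC·D·BC·BC·BBD·BC·BC·BBD·BBD·D·CA·BC·D·BBD·BC·BC·BBD·BC·D·BC·D·BC·BC·BBD·BC·D·BC·D·BC·BC·BBD·BC·BC·BBD·BBD·D·CA
    A ↦ CA
    B ↦ BC
    C ↦ D
    D ↦ BBD

A->CA, B->BC, C->D, D->BBD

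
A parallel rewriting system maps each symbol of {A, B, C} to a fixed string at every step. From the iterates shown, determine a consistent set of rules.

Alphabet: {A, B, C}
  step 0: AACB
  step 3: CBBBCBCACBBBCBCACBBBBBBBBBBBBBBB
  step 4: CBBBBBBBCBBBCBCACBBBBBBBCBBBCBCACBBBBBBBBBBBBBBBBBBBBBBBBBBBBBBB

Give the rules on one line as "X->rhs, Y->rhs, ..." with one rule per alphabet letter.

  step 3 ⇒ step 4: CBBBCBCACBBBCBCACBBBBBBBBBBBBBBB ⇒ CB·BB·BB·BB·CB·BB·CB·CA·CB·BB·BB·BB·CB·BB·CB·CA·CB·BB·BB·BB·BB·BB·BB·BB·BB·BB·BB·BB·BB·BB·BB·BB
    A ↦ CA
    B ↦ BB
    C ↦ CB

A->CA, B->BB, C->CB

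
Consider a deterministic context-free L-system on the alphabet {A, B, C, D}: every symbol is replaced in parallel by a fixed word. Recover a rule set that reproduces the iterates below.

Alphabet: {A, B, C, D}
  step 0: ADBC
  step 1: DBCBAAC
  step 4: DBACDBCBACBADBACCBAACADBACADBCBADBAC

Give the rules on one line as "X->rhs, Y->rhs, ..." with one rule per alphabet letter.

A->DB, B->A, C->AC, D->CB

  step 0 ⇒ step 1: ADBC ⇒ DB·CB·A·AC
    A ↦ DB
    B ↦ A
    C ↦ AC
    D ↦ CB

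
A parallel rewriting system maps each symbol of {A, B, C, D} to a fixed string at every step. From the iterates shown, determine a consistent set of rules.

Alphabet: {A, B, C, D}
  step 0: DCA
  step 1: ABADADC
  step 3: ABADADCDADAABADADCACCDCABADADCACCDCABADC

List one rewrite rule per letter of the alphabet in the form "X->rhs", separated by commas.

A->DC, B->ACC, C->DA, D->ABA

  step 0 ⇒ step 1: DCA ⇒ ABA·DA·DC
    A ↦ DC
    C ↦ DA
    D ↦ ABA
    B ↦ ACC  (constrained at step 1)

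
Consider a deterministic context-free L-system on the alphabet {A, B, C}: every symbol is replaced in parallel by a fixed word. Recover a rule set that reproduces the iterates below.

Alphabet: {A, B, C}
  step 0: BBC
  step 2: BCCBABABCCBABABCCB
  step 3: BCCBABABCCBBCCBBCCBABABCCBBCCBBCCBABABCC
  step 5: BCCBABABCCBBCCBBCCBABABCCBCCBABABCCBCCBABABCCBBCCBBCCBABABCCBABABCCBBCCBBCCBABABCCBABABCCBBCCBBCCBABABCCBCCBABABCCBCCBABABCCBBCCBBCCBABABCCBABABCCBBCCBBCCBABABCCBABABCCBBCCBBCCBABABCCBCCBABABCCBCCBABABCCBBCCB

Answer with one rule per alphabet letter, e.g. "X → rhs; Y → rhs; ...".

A->B, B->BCC, C->BA

  step 2 ⇒ step 3: BCCBABABCCBABABCCB ⇒ BCC·BA·BA·BCC·B·BCC·B·BCC·BA·BA·BCC·B·BCC·B·BCC·BA·BA·BCC
    A ↦ B
    B ↦ BCC
    C ↦ BA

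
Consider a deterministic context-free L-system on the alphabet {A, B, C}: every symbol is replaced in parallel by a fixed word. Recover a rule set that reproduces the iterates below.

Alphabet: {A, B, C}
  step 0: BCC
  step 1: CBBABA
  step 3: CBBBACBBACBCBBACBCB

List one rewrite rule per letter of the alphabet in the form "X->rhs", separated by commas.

A->B, B->CB, C->BA

  step 0 ⇒ step 1: BCC ⇒ CB·BA·BA
    B ↦ CB
    C ↦ BA
    A ↦ B  (constrained at step 1)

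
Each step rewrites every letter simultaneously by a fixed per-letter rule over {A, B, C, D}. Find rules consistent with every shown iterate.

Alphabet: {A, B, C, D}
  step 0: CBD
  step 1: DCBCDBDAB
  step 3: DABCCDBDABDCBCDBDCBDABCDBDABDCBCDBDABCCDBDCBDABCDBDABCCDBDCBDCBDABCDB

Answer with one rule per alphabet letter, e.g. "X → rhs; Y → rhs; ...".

  step 0 ⇒ step 1: CBD ⇒ DCB·CDB·DAB
    B ↦ CDB
    C ↦ DCB
    D ↦ DAB
    A ↦ C  (constrained at step 1)

A->C, B->CDB, C->DCB, D->DAB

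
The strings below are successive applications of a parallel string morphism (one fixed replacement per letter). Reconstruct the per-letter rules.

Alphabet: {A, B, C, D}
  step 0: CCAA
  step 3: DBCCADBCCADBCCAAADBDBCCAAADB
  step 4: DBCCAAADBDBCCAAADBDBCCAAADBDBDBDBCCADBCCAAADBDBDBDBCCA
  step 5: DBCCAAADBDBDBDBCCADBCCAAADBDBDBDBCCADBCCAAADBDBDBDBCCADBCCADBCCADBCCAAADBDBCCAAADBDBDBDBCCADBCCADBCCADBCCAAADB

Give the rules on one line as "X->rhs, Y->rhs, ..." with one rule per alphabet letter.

A->DB, B->CCA, C->A, D->DB

  step 4 ⇒ step 5: DBCCAAADBDBCCAAADBDBCCAAADBDBDBDBCCADBCCAAADBDBDBDBCCA ⇒ DB·CCA·A·A·DB·DB·DB·DB·CCA·DB·CCA·A·A·DB·DB·DB·DB·CCA·DB·CCA·A·A·DB·DB·DB·DB·CCA·DB·CCA·DB·CCA·DB·CCA·A·A·DB·DB·CCA·A·A·DB·DB·DB·DB·CCA·DB·CCA·DB·CCA·DB·CCA·A·A·DB
    A ↦ DB
    B ↦ CCA
    C ↦ A
    D ↦ DB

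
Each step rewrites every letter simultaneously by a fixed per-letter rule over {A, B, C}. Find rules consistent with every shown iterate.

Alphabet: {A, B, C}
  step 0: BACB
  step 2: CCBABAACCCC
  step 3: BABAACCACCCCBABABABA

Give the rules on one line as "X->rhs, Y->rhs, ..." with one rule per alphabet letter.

A->CC, B->A, C->BA

  step 2 ⇒ step 3: CCBABAACCCC ⇒ BA·BA·A·CC·A·CC·CC·BA·BA·BA·BA
    A ↦ CC
    B ↦ A
    C ↦ BA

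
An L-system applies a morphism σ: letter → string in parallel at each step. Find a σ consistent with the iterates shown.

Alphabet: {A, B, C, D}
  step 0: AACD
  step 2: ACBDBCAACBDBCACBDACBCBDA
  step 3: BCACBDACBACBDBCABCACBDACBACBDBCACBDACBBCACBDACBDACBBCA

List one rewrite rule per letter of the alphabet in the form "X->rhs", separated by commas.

A->BCA, B->A, C->CBD, D->CB

  step 2 ⇒ step 3: ACBDBCAACBDBCACBDACBCBDA ⇒ BCA·CBD·A·CB·A·CBD·BCA·BCA·CBD·A·CB·A·CBD·BCA·CBD·A·CB·BCA·CBD·A·CBD·A·CB·BCA
    A ↦ BCA
    B ↦ A
    C ↦ CBD
    D ↦ CB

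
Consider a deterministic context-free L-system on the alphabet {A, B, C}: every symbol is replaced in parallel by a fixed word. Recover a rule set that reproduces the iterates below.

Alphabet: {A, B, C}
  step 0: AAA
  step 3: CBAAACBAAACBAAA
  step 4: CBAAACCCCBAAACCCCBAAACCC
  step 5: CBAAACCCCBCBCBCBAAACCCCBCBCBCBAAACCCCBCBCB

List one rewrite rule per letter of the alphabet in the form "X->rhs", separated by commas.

A->C, B->AAA, C->CB

  step 4 ⇒ step 5: CBAAACCCCBAAACCCCBAAACCC ⇒ CB·AAA·C·C·C·CB·CB·CB·CB·AAA·C·C·C·CB·CB·CB·CB·AAA·C·C·C·CB·CB·CB
    A ↦ C
    B ↦ AAA
    C ↦ CB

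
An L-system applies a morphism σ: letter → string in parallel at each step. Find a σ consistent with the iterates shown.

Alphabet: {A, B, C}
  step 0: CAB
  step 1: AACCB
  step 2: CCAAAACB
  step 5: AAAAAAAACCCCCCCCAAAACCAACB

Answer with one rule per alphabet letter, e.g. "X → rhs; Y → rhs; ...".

  step 1 ⇒ step 2: AACCB ⇒ C·C·AA·AA·CB
    A ↦ C
    B ↦ CB
    C ↦ AA

A->C, B->CB, C->AA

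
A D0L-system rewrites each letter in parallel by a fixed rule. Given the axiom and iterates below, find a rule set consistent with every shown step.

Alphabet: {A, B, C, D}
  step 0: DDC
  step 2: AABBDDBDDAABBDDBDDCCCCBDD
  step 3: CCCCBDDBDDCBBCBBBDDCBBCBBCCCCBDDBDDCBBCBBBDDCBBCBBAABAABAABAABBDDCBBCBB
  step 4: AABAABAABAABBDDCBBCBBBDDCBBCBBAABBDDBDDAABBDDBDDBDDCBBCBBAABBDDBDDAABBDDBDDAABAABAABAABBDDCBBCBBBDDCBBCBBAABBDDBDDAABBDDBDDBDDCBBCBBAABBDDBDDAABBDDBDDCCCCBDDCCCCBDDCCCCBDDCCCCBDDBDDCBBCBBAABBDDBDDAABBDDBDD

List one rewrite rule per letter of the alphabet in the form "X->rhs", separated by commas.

  step 3 ⇒ step 4: CCCCBDDBDDCBBCBBBDDCBBCBBCCCCBDDBDDCBBCBBBDDCBBCBBAABAABAABAABBDDCBBCBB ⇒ AAB·AAB·AAB·AAB·BDD·CBB·CBB·BDD·CBB·CBB·AAB·BDD·BDD·AAB·BDD·BDD·BDD·CBB·CBB·AAB·BDD·BDD·AAB·BDD·BDD·AAB·AAB·AAB·AAB·BDD·CBB·CBB·BDD·CBB·CBB·AAB·BDD·BDD·AAB·BDD·BDD·BDD·CBB·CBB·AAB·BDD·BDD·AAB·BDD·BDD·CC·CC·BDD·CC·CC·BDD·CC·CC·BDD·CC·CC·BDD·BDD·CBB·CBB·AAB·BDD·BDD·AAB·BDD·BDD
    A ↦ CC
    B ↦ BDD
    C ↦ AAB
    D ↦ CBB

A->CC, B->BDD, C->AAB, D->CBB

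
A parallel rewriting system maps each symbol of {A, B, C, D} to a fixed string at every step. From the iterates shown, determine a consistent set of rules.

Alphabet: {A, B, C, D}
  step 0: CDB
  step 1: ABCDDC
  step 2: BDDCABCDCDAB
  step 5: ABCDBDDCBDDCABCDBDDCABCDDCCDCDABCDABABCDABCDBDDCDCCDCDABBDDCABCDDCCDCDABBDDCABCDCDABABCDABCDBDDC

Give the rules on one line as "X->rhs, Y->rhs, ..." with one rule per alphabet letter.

  step 1 ⇒ step 2: ABCDDC ⇒ BD·DC·AB·CD·CD·AB
    A ↦ BD
    B ↦ DC
    C ↦ AB
    D ↦ CD

A->BD, B->DC, C->AB, D->CD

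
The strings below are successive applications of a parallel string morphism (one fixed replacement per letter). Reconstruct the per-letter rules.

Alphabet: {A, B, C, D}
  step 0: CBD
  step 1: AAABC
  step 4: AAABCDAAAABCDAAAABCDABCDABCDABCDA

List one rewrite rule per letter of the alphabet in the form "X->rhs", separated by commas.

  step 0 ⇒ step 1: CBD ⇒ AA·A·BC
    B ↦ A
    C ↦ AA
    D ↦ BC
    A ↦ DA  (constrained at step 1)

A->DA, B->A, C->AA, D->BC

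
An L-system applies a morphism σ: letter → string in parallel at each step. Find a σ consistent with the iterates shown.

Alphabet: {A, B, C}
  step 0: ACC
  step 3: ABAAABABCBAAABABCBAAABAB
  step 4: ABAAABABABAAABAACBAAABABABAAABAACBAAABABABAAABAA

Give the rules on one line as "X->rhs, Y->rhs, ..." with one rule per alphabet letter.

A->AB, B->AA, C->CB

  step 3 ⇒ step 4: ABAAABABCBAAABABCBAAABAB ⇒ AB·AA·AB·AB·AB·AA·AB·AA·CB·AA·AB·AB·AB·AA·AB·AA·CB·AA·AB·AB·AB·AA·AB·AA
    A ↦ AB
    B ↦ AA
    C ↦ CB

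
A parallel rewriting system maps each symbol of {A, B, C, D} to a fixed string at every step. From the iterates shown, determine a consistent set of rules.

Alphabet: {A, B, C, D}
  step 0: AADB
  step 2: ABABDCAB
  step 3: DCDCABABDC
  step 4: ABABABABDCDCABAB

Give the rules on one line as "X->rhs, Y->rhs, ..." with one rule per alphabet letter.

A->D, B->C, C->AB, D->AB

  step 3 ⇒ step 4: DCDCABABDC ⇒ AB·AB·AB·AB·D·C·D·C·AB·AB
    A ↦ D
    B ↦ C
    C ↦ AB
    D ↦ AB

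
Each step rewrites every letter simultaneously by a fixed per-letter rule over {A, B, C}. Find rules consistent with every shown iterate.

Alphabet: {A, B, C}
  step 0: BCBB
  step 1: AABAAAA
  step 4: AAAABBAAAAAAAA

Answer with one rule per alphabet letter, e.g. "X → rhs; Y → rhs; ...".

A->C, B->AA, C->B

  step 0 ⇒ step 1: BCBB ⇒ AA·B·AA·AA
    B ↦ AA
    C ↦ B
    A ↦ C  (constrained at step 1)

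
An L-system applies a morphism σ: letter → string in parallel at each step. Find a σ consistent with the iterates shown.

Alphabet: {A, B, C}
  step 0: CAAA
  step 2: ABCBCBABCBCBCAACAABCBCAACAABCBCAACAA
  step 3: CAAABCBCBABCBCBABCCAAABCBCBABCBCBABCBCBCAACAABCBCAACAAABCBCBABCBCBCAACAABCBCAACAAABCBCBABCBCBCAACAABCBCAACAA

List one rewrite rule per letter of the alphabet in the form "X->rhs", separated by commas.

  step 2 ⇒ step 3: ABCBCBABCBCBCAACAABCBCAACAABCBCAACAA ⇒ CAA·ABC·BCB·ABC·BCB·ABC·CAA·ABC·BCB·ABC·BCB·ABC·BCB·CAA·CAA·BCB·CAA·CAA·ABC·BCB·ABC·BCB·CAA·CAA·BCB·CAA·CAA·ABC·BCB·ABC·BCB·CAA·CAA·BCB·CAA·CAA
    A ↦ CAA
    B ↦ ABC
    C ↦ BCB

A->CAA, B->ABC, C->BCB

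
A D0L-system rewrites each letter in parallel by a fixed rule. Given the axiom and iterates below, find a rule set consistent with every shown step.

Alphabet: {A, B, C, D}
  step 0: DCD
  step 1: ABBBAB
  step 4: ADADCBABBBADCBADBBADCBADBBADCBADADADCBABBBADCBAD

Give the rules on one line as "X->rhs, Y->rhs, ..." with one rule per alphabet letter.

  step 0 ⇒ step 1: DCD ⇒ AB·BB·AB
    C ↦ BB
    D ↦ AB
    A ↦ CB  (constrained at step 1)
    B ↦ AD  (constrained at step 1)

A->CB, B->AD, C->BB, D->AB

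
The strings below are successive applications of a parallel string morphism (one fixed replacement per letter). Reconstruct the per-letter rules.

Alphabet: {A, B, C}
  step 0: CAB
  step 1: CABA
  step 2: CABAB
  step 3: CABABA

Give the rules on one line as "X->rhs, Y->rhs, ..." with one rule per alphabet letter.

  step 2 ⇒ step 3: CABAB ⇒ CA·B·A·B·A
    A ↦ B
    B ↦ A
    C ↦ CA

A->B, B->A, C->CA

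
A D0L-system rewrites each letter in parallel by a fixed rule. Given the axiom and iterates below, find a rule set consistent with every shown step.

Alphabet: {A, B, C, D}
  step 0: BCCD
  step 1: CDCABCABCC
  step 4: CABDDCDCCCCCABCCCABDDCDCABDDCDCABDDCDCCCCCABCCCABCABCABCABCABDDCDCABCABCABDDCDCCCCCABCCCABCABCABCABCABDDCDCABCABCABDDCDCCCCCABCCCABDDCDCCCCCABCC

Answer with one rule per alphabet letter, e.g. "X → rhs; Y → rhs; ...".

  step 0 ⇒ step 1: BCCD ⇒ CD·CAB·CAB·CC
    B ↦ CD
    C ↦ CAB
    D ↦ CC
    A ↦ DD  (constrained at step 1)

A->DD, B->CD, C->CAB, D->CC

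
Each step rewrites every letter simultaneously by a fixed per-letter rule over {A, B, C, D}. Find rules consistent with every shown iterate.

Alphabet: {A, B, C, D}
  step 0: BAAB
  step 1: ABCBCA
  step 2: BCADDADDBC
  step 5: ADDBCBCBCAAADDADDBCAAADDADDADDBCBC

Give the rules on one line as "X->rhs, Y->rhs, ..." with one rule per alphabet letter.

A->BC, B->A, C->DD, D->A

  step 1 ⇒ step 2: ABCBCA ⇒ BC·A·DD·A·DD·BC
    A ↦ BC
    B ↦ A
    C ↦ DD
    D ↦ A  (constrained at step 2)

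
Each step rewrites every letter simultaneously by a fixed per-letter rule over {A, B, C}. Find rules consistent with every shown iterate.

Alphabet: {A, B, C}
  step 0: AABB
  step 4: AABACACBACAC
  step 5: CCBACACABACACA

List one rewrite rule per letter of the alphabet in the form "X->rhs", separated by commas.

A->C, B->BA, C->A

  step 4 ⇒ step 5: AABACACBACAC ⇒ C·C·BA·C·A·C·A·BA·C·A·C·A
    A ↦ C
    B ↦ BA
    C ↦ A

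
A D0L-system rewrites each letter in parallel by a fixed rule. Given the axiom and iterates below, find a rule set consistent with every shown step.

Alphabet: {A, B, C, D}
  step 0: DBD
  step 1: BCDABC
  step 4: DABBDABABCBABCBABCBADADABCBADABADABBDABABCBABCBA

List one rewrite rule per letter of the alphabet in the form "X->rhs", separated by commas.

  step 0 ⇒ step 1: DBD ⇒ BC·DA·BC
    B ↦ DA
    D ↦ BC
    A ↦ BA  (constrained at step 1)
    C ↦ BB  (constrained at step 1)

A->BA, B->DA, C->BB, D->BC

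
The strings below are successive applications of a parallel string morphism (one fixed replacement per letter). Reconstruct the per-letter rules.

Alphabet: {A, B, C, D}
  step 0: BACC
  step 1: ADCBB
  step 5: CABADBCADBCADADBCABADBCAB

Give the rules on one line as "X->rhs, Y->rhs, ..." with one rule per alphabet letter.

  step 0 ⇒ step 1: BACC ⇒ AD·C·B·B
    A ↦ C
    B ↦ AD
    C ↦ B
    D ↦ AB  (constrained at step 1)

A->C, B->AD, C->B, D->AB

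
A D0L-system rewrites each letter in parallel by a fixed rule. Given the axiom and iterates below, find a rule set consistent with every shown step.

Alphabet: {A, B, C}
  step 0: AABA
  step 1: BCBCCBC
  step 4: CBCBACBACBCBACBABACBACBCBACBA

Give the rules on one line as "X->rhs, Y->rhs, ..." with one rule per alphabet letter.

A->BC, B->C, C->BA

  step 0 ⇒ step 1: AABA ⇒ BC·BC·C·BC
    A ↦ BC
    B ↦ C
    C ↦ BA  (constrained at step 1)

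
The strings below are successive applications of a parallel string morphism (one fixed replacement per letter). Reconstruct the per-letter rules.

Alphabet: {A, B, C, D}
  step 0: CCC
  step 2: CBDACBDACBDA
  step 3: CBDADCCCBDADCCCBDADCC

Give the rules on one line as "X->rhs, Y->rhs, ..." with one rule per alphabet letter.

A->C, B->DA, C->CB, D->DC

  step 2 ⇒ step 3: CBDACBDACBDA ⇒ CB·DA·DC·C·CB·DA·DC·C·CB·DA·DC·C
    A ↦ C
    B ↦ DA
    C ↦ CB
    D ↦ DC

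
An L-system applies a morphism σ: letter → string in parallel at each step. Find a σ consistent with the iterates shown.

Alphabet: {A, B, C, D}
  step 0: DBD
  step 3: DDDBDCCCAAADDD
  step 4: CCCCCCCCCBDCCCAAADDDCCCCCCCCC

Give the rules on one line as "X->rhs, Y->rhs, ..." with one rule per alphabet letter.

A->D, B->BD, C->A, D->CCC

  step 3 ⇒ step 4: DDDBDCCCAAADDD ⇒ CCC·CCC·CCC·BD·CCC·A·A·A·D·D·D·CCC·CCC·CCC
    A ↦ D
    B ↦ BD
    C ↦ A
    D ↦ CCC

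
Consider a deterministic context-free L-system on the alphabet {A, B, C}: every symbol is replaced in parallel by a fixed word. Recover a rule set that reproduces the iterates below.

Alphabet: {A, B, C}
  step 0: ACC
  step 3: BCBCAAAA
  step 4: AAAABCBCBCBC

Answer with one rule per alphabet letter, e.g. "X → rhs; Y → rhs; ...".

A->BC, B->A, C->A

  step 3 ⇒ step 4: BCBCAAAA ⇒ A·A·A·A·BC·BC·BC·BC
    A ↦ BC
    B ↦ A
    C ↦ A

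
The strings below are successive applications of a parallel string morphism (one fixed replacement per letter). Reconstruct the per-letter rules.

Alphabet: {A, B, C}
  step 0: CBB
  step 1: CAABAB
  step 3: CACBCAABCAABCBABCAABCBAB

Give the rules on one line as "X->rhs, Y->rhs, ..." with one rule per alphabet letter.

A->CB, B->AB, C->CA

  step 0 ⇒ step 1: CBB ⇒ CA·AB·AB
    B ↦ AB
    C ↦ CA
    A ↦ CB  (constrained at step 1)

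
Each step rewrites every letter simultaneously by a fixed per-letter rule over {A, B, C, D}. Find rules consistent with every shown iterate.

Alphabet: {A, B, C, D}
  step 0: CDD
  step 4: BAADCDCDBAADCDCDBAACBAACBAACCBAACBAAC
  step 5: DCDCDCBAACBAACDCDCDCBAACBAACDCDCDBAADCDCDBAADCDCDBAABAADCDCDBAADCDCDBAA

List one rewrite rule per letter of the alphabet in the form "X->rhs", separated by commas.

  step 4 ⇒ step 5: BAADCDCDBAADCDCDBAACBAACBAACCBAACBAAC ⇒ D·CD·CD·C·BAA·C·BAA·C·D·CD·CD·C·BAA·C·BAA·C·D·CD·CD·BAA·D·CD·CD·BAA·D·CD·CD·BAA·BAA·D·CD·CD·BAA·D·CD·CD·BAA
    A ↦ CD
    B ↦ D
    C ↦ BAA
    D ↦ C

A->CD, B->D, C->BAA, D->C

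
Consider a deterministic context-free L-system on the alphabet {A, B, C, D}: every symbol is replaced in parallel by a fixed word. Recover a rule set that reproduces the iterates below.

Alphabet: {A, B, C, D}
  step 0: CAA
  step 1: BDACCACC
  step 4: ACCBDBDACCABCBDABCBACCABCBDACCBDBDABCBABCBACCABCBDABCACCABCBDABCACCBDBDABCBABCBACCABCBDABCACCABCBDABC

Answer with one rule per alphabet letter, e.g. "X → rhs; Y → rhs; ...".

  step 0 ⇒ step 1: CAA ⇒ BD·ACC·ACC
    A ↦ ACC
    C ↦ BD
    B ↦ ABC  (constrained at step 1)
    D ↦ B  (constrained at step 1)

A->ACC, B->ABC, C->BD, D->B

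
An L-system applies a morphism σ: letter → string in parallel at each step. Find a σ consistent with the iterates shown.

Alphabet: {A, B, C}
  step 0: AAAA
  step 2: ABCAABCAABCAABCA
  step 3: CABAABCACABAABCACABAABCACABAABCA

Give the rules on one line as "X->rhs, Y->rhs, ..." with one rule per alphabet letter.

  step 2 ⇒ step 3: ABCAABCAABCAABCA ⇒ CA·BA·AB·CA·CA·BA·AB·CA·CA·BA·AB·CA·CA·BA·AB·CA
    A ↦ CA
    B ↦ BA
    C ↦ AB

A->CA, B->BA, C->AB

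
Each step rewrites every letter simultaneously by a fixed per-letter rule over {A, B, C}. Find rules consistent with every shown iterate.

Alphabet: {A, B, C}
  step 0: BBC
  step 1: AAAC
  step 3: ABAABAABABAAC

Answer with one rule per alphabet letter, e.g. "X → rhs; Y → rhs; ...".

  step 0 ⇒ step 1: BBC ⇒ A·A·AC
    B ↦ A
    C ↦ AC
    A ↦ BA  (constrained at step 1)

A->BA, B->A, C->AC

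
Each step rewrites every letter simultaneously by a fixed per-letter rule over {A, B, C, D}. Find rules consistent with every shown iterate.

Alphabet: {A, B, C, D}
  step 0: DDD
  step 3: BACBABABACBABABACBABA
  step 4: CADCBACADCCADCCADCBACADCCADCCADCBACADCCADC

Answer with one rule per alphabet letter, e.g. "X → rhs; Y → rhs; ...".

  step 3 ⇒ step 4: BACBABABACBABABACBABA ⇒ CAD·C·BA·CAD·C·CAD·C·CAD·C·BA·CAD·C·CAD·C·CAD·C·BA·CAD·C·CAD·C
    A ↦ C
    B ↦ CAD
    C ↦ BA
    D ↦ BA  (constrained at step 0)

A->C, B->CAD, C->BA, D->BA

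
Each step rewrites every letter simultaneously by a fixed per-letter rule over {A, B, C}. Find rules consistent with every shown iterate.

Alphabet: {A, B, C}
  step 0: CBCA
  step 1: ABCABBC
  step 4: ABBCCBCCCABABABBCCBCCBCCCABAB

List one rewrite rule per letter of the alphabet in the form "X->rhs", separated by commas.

  step 0 ⇒ step 1: CBCA ⇒ AB·C·AB·BC
    A ↦ BC
    B ↦ C
    C ↦ AB

A->BC, B->C, C->AB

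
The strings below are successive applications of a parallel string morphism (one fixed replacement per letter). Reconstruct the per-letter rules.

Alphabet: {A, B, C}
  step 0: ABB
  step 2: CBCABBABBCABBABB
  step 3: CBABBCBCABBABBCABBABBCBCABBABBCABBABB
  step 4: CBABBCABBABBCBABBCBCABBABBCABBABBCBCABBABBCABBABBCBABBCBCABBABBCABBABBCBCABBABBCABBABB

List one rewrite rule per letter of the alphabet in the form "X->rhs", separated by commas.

A->C, B->ABB, C->CB

  step 3 ⇒ step 4: CBABBCBCABBABBCABBABBCBCABBABBCABBABB ⇒ CB·ABB·C·ABB·ABB·CB·ABB·CB·C·ABB·ABB·C·ABB·ABB·CB·C·ABB·ABB·C·ABB·ABB·CB·ABB·CB·C·ABB·ABB·C·ABB·ABB·CB·C·ABB·ABB·C·ABB·ABB
    A ↦ C
    B ↦ ABB
    C ↦ CB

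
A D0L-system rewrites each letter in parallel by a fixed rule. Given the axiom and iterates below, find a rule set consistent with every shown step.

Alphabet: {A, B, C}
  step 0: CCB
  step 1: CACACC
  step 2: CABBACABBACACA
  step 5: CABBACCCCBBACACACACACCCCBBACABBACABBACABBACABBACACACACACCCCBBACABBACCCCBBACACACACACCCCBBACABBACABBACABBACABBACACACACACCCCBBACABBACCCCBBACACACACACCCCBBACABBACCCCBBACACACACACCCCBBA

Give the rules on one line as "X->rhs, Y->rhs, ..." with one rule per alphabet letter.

A->BBA, B->CC, C->CA

  step 1 ⇒ step 2: CACACC ⇒ CA·BBA·CA·BBA·CA·CA
    A ↦ BBA
    C ↦ CA
  step 0 ⇒ step 1: CCB ⇒ CA·CA·CC
    B ↦ CC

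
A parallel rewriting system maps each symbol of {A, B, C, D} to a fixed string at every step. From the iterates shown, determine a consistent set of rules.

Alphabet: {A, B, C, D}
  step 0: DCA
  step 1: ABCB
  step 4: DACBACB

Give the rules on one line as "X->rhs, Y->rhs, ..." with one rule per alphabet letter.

  step 0 ⇒ step 1: DCA ⇒ A·B·CB
    A ↦ CB
    C ↦ B
    D ↦ A
    B ↦ D  (constrained at step 1)

A->CB, B->D, C->B, D->A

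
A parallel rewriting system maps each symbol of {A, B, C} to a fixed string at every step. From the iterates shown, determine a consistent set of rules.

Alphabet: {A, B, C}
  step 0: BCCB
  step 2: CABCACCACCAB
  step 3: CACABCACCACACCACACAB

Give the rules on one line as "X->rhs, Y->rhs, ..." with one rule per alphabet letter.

A->C, B->AB, C->CA

  step 2 ⇒ step 3: CABCACCACCAB ⇒ CA·C·AB·CA·C·CA·CA·C·CA·CA·C·AB
    A ↦ C
    B ↦ AB
    C ↦ CA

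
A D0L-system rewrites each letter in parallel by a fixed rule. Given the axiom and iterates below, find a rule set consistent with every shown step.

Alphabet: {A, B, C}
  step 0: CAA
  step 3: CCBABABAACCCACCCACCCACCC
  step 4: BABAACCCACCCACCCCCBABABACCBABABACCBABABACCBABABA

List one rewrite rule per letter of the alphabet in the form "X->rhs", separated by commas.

  step 3 ⇒ step 4: CCBABABAACCCACCCACCCACCC ⇒ BA·BA·AC·CC·AC·CC·AC·CC·CC·BA·BA·BA·CC·BA·BA·BA·CC·BA·BA·BA·CC·BA·BA·BA
    A ↦ CC
    B ↦ AC
    C ↦ BA

A->CC, B->AC, C->BA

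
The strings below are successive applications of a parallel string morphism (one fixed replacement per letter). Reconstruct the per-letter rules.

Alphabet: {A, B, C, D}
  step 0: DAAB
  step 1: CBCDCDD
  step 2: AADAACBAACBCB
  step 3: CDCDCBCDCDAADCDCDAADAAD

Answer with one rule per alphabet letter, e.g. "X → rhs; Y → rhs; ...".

A->CD, B->D, C->AA, D->CB

  step 2 ⇒ step 3: AADAACBAACBCB ⇒ CD·CD·CB·CD·CD·AA·D·CD·CD·AA·D·AA·D
    A ↦ CD
    B ↦ D
    C ↦ AA
    D ↦ CB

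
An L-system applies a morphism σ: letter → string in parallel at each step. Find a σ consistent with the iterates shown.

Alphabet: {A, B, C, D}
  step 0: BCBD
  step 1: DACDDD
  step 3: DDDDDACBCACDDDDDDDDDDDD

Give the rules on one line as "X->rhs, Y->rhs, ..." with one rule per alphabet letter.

A->BC, B->D, C->AC, D->DD

  step 0 ⇒ step 1: BCBD ⇒ D·AC·D·DD
    B ↦ D
    C ↦ AC
    D ↦ DD
    A ↦ BC  (constrained at step 1)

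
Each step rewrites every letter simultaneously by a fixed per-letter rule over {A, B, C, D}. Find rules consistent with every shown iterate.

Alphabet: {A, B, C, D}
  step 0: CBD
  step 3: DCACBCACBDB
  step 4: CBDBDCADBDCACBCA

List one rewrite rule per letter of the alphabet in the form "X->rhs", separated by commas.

  step 3 ⇒ step 4: DCACBCACBDB ⇒ CB·D·B·D·CA·D·B·D·CA·CB·CA
    A ↦ B
    B ↦ CA
    C ↦ D
    D ↦ CB

A->B, B->CA, C->D, D->CB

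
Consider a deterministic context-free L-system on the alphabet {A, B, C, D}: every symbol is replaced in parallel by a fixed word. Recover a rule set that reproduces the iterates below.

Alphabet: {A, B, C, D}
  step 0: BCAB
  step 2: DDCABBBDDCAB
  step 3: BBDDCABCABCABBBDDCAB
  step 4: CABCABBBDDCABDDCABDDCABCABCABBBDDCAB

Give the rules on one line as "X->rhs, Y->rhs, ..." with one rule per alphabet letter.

A->D, B->CAB, C->D, D->B

  step 3 ⇒ step 4: BBDDCABCABCABBBDDCAB ⇒ CAB·CAB·B·B·D·D·CAB·D·D·CAB·D·D·CAB·CAB·CAB·B·B·D·D·CAB
    A ↦ D
    B ↦ CAB
    C ↦ D
    D ↦ B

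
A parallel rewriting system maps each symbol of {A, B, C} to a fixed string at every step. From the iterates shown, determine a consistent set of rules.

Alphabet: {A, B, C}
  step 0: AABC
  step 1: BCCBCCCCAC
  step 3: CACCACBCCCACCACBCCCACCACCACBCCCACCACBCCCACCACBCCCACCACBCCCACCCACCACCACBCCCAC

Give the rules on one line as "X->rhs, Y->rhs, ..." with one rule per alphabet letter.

A->BCC, B->C, C->CAC

  step 0 ⇒ step 1: AABC ⇒ BCC·BCC·C·CAC
    A ↦ BCC
    B ↦ C
    C ↦ CAC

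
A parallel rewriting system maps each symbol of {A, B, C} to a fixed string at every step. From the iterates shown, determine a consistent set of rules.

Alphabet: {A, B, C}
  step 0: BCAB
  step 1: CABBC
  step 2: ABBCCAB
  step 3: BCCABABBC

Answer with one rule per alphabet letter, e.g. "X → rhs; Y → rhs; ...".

  step 2 ⇒ step 3: ABBCCAB ⇒ B·C·C·AB·AB·B·C
    A ↦ B
    B ↦ C
    C ↦ AB

A->B, B->C, C->AB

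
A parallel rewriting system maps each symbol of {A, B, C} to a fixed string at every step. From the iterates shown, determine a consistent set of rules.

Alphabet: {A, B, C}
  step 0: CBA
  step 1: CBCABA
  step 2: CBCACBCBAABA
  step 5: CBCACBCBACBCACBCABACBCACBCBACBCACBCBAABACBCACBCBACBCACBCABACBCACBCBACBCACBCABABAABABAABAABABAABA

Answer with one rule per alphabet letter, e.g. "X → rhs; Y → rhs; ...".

A->BA, B->A, C->CBC

  step 1 ⇒ step 2: CBCABA ⇒ CBC·A·CBC·BA·A·BA
    A ↦ BA
    B ↦ A
    C ↦ CBC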